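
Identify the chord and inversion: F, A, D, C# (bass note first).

D minor-major seventh, first inversion

The distinct note names are F, A, D, C#. Stacked in thirds they read D–F–A–C#, which is a minor-major seventh chord on D.
With the third (F) in the bass, the chord is in first inversion (figured bass 6/5).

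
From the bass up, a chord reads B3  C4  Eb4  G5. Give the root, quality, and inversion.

C minor-major seventh, third inversion

Reducing to letter names: B, C, Eb, G. These stack in thirds as C–Eb–G–B — a C minor-major seventh chord.
The lowest note is B, the seventh of the chord, so this is third inversion (figured bass 4/2).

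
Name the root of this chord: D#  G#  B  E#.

E#

The distinct letter names are D#, G#, B, E#. Arranged as a stack of thirds they read E#–G#–B–D#, so E# is the root (an E# half-diminished seventh chord).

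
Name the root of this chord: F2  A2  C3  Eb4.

Reordering F, A, C, Eb into stacked thirds gives F–A–C–Eb; the bottom of that stack, F, is the root.

F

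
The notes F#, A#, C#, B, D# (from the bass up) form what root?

B

The distinct letter names are F#, A#, C#, B, D#. Arranged as a stack of thirds they read B–D#–F#–A#–C#, so B is the root (a B major ninth chord).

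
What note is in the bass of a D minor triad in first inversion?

F

D minor is D–F–A. First inversion places the third in the bass: F.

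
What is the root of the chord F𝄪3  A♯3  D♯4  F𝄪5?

Reordering F##, A#, D# into stacked thirds gives D#–F##–A#; the bottom of that stack, D#, is the root.

D#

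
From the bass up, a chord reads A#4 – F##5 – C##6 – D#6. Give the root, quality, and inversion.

D# major seventh, second inversion

The pitch classes A#, F##, C##, D# arrange in thirds as D#–F##–A#–C##: a D# major seventh chord.
A# is the fifth of D# major seventh; fifth in the bass means second inversion (figured bass 4/3).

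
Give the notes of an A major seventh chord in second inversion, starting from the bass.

A major seventh is A–C#–E–G#. Second inversion puts the fifth (E) in the bass, with the remaining tones above: E, G#, A, C#.

E, G#, A, C#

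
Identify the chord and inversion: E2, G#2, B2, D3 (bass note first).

E dominant seventh, root position

The distinct note names are E, G#, B, D. Stacked in thirds they read E–G#–B–D, which is a dominant seventh chord on E.
The lowest note is E, the root of the chord, so this is root position (figured bass 7).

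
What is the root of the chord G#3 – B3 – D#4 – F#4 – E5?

E

Reordering G#, B, D#, F#, E into stacked thirds gives E–G#–B–D#–F#; the bottom of that stack, E, is the root.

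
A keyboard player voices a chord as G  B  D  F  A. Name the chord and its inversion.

The distinct note names are G, B, D, F, A. Stacked in thirds they read G–B–D–F–A, which is a dominant ninth chord on G.
With the root (G) in the bass, the chord is in root position.

G dominant ninth, root position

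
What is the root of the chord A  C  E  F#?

F#

The distinct letter names are A, C, E, F#. Arranged as a stack of thirds they read F#–A–C–E, so F# is the root (an F# half-diminished seventh chord).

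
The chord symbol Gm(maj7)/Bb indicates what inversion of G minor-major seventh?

first inversion

Gm(maj7)/Bb means G minor-major seventh with Bb in the bass. Bb is the third of G minor-major seventh (G–Bb–D–F#), so this is first inversion.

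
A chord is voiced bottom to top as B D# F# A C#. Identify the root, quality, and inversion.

B dominant ninth, root position

The distinct note names are B, D#, F#, A, C#. Stacked in thirds they read B–D#–F#–A–C#, which is a dominant ninth chord on B.
The lowest note is B, the root of the chord, so this is root position.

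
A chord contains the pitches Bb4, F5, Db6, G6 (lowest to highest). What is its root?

G

Reordering Bb, F, Db, G into stacked thirds gives G–Bb–Db–F; the bottom of that stack, G, is the root.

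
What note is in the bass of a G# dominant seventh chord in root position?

The root of G# dominant seventh (G#–B#–D#–F#) is G#; that is the bass in root position.

G#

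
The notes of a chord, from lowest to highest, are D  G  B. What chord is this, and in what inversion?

Reducing to letter names: D, G, B. These stack in thirds as G–B–D — a G major triad.
With the fifth (D) in the bass, the chord is in second inversion (figured bass 6/4).

G major, second inversion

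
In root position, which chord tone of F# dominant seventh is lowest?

F#

The root of F# dominant seventh (F#–A#–C#–E) is F#; that is the bass in root position.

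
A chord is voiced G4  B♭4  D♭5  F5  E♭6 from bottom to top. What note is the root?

Eb

The distinct letter names are G, Bb, Db, F, Eb. Arranged as a stack of thirds they read Eb–G–Bb–Db–F, so Eb is the root (an Eb dominant ninth chord).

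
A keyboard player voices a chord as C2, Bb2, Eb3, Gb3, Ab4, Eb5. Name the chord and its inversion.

Ab dominant ninth, first inversion

Reducing to letter names: C, Bb, Eb, Gb, Ab. These stack in thirds as Ab–C–Eb–Gb–Bb — an Ab dominant ninth chord.
C is the third of Ab dominant ninth; third in the bass means first inversion.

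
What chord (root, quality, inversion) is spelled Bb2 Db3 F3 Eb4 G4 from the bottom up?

The distinct note names are Bb, Db, F, Eb, G. Stacked in thirds they read Eb–G–Bb–Db–F, which is a dominant ninth chord on Eb.
Bb is the fifth of Eb dominant ninth; fifth in the bass means second inversion.

Eb dominant ninth, second inversion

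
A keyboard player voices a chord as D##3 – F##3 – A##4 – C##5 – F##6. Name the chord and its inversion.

D## minor seventh, root position

The pitch classes D##, F##, A##, C## arrange in thirds as D##–F##–A##–C##: a D## minor seventh chord.
With the root (D##) in the bass, the chord is in root position (figured bass 7).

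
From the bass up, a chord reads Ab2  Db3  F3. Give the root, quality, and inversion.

Db major, second inversion

Reducing to letter names: Ab, Db, F. These stack in thirds as Db–F–Ab — a Db major triad.
Ab is the fifth of Db major; fifth in the bass means second inversion (figured bass 6/4).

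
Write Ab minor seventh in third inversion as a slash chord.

Abm7/Gb

Third inversion of Ab minor seventh has the seventh (Gb) in the bass. As a slash chord: Abm7/Gb.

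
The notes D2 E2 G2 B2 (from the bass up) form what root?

D, E, G, B are the tones of an E minor seventh chord (E–G–B–D), making E the root.

E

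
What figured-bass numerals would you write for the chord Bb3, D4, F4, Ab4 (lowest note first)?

The notes Bb, D, F, Ab stack in thirds as Bb–D–F–Ab — a Bb dominant seventh chord. The bass Bb is the root, so this is root position: figured 7.

7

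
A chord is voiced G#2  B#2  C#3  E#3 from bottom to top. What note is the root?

C#

The distinct letter names are G#, B#, C#, E#. Arranged as a stack of thirds they read C#–E#–G#–B#, so C# is the root (a C# major seventh chord).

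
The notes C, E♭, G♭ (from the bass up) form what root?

The distinct letter names are C, Eb, Gb. Arranged as a stack of thirds they read C–Eb–Gb, so C is the root (a C diminished triad).

C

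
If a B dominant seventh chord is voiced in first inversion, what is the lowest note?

The third of B dominant seventh (B–D#–F#–A) is D#; that is the bass in first inversion.

D#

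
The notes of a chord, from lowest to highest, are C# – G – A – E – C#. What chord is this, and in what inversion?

The distinct note names are C#, G, A, E. Stacked in thirds they read A–C#–E–G, which is a dominant seventh chord on A.
C# is the third of A dominant seventh; third in the bass means first inversion (figured bass 6/5).

A dominant seventh, first inversion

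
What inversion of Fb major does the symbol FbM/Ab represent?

first inversion

FbM/Ab means Fb major with Ab in the bass. Ab is the third of Fb major (Fb–Ab–Cb), so this is first inversion.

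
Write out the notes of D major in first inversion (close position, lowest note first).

F#, A, D

D major is D–F#–A. First inversion puts the third (F#) in the bass, with the remaining tones above: F#, A, D.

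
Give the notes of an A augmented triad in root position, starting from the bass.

A augmented is A–C#–E#. Root position puts the root (A) in the bass, with the remaining tones above: A, C#, E#.

A, C#, E#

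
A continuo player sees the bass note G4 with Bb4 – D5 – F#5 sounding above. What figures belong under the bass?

The notes G, Bb, D, F# stack in thirds as G–Bb–D–F# — a G minor-major seventh chord. The bass G is the root, so this is root position: figured 7.

7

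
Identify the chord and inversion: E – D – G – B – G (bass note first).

E minor seventh, root position

Reducing to letter names: E, D, G, B. These stack in thirds as E–G–B–D — an E minor seventh chord.
With the root (E) in the bass, the chord is in root position (figured bass 7).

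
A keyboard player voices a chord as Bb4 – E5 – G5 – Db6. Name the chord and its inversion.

The pitch classes Bb, E, G, Db arrange in thirds as E–G–Bb–Db: an E diminished seventh chord.
Bb is the fifth of E diminished seventh; fifth in the bass means second inversion (figured bass 4/3).

E diminished seventh, second inversion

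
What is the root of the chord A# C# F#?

Reordering A#, C#, F# into stacked thirds gives F#–A#–C#; the bottom of that stack, F#, is the root.

F#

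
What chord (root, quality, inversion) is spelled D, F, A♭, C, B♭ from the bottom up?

Bb dominant ninth, first inversion

The distinct note names are D, F, Ab, C, Bb. Stacked in thirds they read Bb–D–F–Ab–C, which is a dominant ninth chord on Bb.
With the third (D) in the bass, the chord is in first inversion.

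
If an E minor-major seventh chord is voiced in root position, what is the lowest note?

E

The root of E minor-major seventh (E–G–B–D#) is E; that is the bass in root position.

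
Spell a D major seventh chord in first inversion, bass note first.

The chord tones are D–F#–A–C#. With the third (F#) lowest for first inversion: F#, A, C#, D.

F#, A, C#, D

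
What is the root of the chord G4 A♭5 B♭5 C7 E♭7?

Ab

Reordering G, Ab, Bb, C, Eb into stacked thirds gives Ab–C–Eb–G–Bb; the bottom of that stack, Ab, is the root.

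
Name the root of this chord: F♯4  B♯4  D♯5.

B#

The distinct letter names are F#, B#, D#. Arranged as a stack of thirds they read B#–D#–F#, so B# is the root (a B# diminished triad).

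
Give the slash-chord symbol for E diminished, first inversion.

Edim/G

First inversion of E diminished has the third (G) in the bass. As a slash chord: Edim/G.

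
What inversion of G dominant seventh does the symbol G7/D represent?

G7/D means G dominant seventh with D in the bass. D is the fifth of G dominant seventh (G–B–D–F), so this is second inversion.

second inversion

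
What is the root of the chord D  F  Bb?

Reordering D, F, Bb into stacked thirds gives Bb–D–F; the bottom of that stack, Bb, is the root.

Bb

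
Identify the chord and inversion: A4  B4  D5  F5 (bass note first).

B half-diminished seventh, third inversion

The distinct note names are A, B, D, F. Stacked in thirds they read B–D–F–A, which is a half-diminished seventh chord on B.
A is the seventh of B half-diminished seventh; seventh in the bass means third inversion (figured bass 4/2).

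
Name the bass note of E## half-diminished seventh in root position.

E##

E## half-diminished seventh is E##–G##–B#–D##. Root position places the root in the bass: E##.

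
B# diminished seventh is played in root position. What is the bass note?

B# diminished seventh is B#–D#–F#–A. Root position places the root in the bass: B#.

B#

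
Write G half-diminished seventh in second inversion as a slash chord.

Gø7/Db

Second inversion of G half-diminished seventh has the fifth (Db) in the bass. As a slash chord: Gø7/Db.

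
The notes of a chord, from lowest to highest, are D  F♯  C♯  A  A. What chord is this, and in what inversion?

D major seventh, root position

Reducing to letter names: D, F#, C#, A. These stack in thirds as D–F#–A–C# — a D major seventh chord.
The lowest note is D, the root of the chord, so this is root position (figured bass 7).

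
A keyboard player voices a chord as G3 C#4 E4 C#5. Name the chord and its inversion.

Reducing to letter names: G, C#, E. These stack in thirds as C#–E–G — a C# diminished triad.
The lowest note is G, the fifth of the chord, so this is second inversion (figured bass 6/4).

C# diminished, second inversion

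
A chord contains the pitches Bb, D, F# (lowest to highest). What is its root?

Bb

Reordering Bb, D, F# into stacked thirds gives Bb–D–F#; the bottom of that stack, Bb, is the root.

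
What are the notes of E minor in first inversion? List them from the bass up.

G, B, E

The chord tones are E–G–B. With the third (G) lowest for first inversion: G, B, E.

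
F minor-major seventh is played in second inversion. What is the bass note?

F minor-major seventh is F–Ab–C–E. Second inversion places the fifth in the bass: C.

C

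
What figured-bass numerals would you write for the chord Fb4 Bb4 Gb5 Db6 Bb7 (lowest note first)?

The notes Fb, Bb, Gb, Db stack in thirds as Gb–Bb–Db–Fb — a Gb dominant seventh chord. The bass Fb is the seventh, so this is third inversion: figured 4/2.

4/2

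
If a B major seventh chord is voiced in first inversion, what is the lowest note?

D#

B major seventh is B–D#–F#–A#. First inversion places the third in the bass: D#.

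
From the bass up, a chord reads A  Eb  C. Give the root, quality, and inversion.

A diminished, root position

The pitch classes A, Eb, C arrange in thirds as A–C–Eb: an A diminished triad.
A is the root of A diminished; root in the bass means root position (figured bass 5/3).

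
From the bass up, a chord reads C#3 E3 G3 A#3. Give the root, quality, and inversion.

Reducing to letter names: C#, E, G, A#. These stack in thirds as A#–C#–E–G — an A# diminished seventh chord.
With the third (C#) in the bass, the chord is in first inversion (figured bass 6/5).

A# diminished seventh, first inversion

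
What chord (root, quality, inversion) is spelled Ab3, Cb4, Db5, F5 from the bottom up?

The pitch classes Ab, Cb, Db, F arrange in thirds as Db–F–Ab–Cb: a Db dominant seventh chord.
The lowest note is Ab, the fifth of the chord, so this is second inversion (figured bass 4/3).

Db dominant seventh, second inversion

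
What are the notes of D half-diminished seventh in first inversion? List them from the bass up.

F, Ab, C, D

Spelling D half-diminished seventh: D–F–Ab–C. In first inversion the third is bass, giving F, Ab, C, D from the bottom.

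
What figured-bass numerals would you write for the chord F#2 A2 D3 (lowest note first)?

The notes F#, A, D stack in thirds as D–F#–A — a D major triad. The bass F# is the third, so this is first inversion: figured 6.

6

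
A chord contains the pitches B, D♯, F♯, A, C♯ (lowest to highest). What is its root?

B, D#, F#, A, C# are the tones of a B dominant ninth chord (B–D#–F#–A–C#), making B the root.

B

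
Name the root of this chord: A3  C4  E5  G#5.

The distinct letter names are A, C, E, G#. Arranged as a stack of thirds they read A–C–E–G#, so A is the root (an A minor-major seventh chord).

A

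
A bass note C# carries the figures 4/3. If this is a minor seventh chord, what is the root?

F#

The figures 4/3 mean the fifth of the chord is in the bass. If C# is the fifth of a minor seventh chord, the root is F# (chord tones F#–A–C#–E).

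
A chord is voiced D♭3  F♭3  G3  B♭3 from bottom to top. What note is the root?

G

Reordering Db, Fb, G, Bb into stacked thirds gives G–Bb–Db–Fb; the bottom of that stack, G, is the root.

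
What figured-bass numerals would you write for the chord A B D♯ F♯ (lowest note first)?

The notes A, B, D#, F# stack in thirds as B–D#–F#–A — a B dominant seventh chord. The bass A is the seventh, so this is third inversion: figured 4/2.

4/2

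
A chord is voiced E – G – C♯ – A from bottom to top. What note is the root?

Reordering E, G, C#, A into stacked thirds gives A–C#–E–G; the bottom of that stack, A, is the root.

A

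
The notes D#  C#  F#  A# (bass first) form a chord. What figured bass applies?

7

The notes D#, C#, F#, A# stack in thirds as D#–F#–A#–C# — a D# minor seventh chord. The bass D# is the root, so this is root position: figured 7.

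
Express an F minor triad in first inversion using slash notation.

First inversion of F minor has the third (Ab) in the bass. As a slash chord: Fm/Ab.

Fm/Ab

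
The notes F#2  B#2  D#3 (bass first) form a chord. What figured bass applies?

The notes F#, B#, D# stack in thirds as B#–D#–F# — a B# diminished triad. The bass F# is the fifth, so this is second inversion: figured 6/4.

6/4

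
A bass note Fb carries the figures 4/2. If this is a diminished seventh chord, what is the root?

The figures 4/2 mean the seventh of the chord is in the bass. If Fb is the seventh of a diminished seventh chord, the root is G (chord tones G–Bb–Db–Fb).

G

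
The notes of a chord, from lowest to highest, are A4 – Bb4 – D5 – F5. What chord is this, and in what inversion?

Bb major seventh, third inversion

The pitch classes A, Bb, D, F arrange in thirds as Bb–D–F–A: a Bb major seventh chord.
The lowest note is A, the seventh of the chord, so this is third inversion (figured bass 4/2).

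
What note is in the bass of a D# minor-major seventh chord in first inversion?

F#

D# minor-major seventh is D#–F#–A#–C##. First inversion places the third in the bass: F#.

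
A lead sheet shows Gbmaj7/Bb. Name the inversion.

first inversion

Gbmaj7/Bb means Gb major seventh with Bb in the bass. Bb is the third of Gb major seventh (Gb–Bb–Db–F), so this is first inversion.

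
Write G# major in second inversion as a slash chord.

G#/D#

Second inversion of G# major has the fifth (D#) in the bass. As a slash chord: G#/D#.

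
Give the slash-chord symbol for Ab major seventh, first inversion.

First inversion of Ab major seventh has the third (C) in the bass. As a slash chord: Abmaj7/C.

Abmaj7/C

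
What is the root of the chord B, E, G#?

B, E, G# are the tones of an E major triad (E–G#–B), making E the root.

E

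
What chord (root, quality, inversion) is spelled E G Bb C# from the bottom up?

Reducing to letter names: E, G, Bb, C#. These stack in thirds as C#–E–G–Bb — a C# diminished seventh chord.
E is the third of C# diminished seventh; third in the bass means first inversion (figured bass 6/5).

C# diminished seventh, first inversion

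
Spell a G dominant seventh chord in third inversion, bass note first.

F, G, B, D

The chord tones are G–B–D–F. With the seventh (F) lowest for third inversion: F, G, B, D.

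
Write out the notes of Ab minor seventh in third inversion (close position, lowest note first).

Gb, Ab, Cb, Eb

The chord tones are Ab–Cb–Eb–Gb. With the seventh (Gb) lowest for third inversion: Gb, Ab, Cb, Eb.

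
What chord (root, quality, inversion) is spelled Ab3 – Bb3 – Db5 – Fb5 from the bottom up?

Bb half-diminished seventh, third inversion

The pitch classes Ab, Bb, Db, Fb arrange in thirds as Bb–Db–Fb–Ab: a Bb half-diminished seventh chord.
The lowest note is Ab, the seventh of the chord, so this is third inversion (figured bass 4/2).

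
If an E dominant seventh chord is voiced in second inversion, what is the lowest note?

In second inversion the fifth is lowest. For E dominant seventh (E–G#–B–D) that is B.

B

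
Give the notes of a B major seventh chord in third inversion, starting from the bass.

A#, B, D#, F#

B major seventh is B–D#–F#–A#. Third inversion puts the seventh (A#) in the bass, with the remaining tones above: A#, B, D#, F#.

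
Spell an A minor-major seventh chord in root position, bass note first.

A, C, E, G#

The chord tones are A–C–E–G#. With the root (A) lowest for root position: A, C, E, G#.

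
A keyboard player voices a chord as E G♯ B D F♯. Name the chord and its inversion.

E dominant ninth, root position

Reducing to letter names: E, G#, B, D, F#. These stack in thirds as E–G#–B–D–F# — an E dominant ninth chord.
The lowest note is E, the root of the chord, so this is root position.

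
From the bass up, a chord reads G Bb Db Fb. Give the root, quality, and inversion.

The pitch classes G, Bb, Db, Fb arrange in thirds as G–Bb–Db–Fb: a G diminished seventh chord.
With the root (G) in the bass, the chord is in root position (figured bass 7).

G diminished seventh, root position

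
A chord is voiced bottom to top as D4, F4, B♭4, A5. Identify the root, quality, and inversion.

Bb major seventh, first inversion

The pitch classes D, F, Bb, A arrange in thirds as Bb–D–F–A: a Bb major seventh chord.
With the third (D) in the bass, the chord is in first inversion (figured bass 6/5).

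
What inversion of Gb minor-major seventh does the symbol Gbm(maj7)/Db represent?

Gbm(maj7)/Db means Gb minor-major seventh with Db in the bass. Db is the fifth of Gb minor-major seventh (Gb–Bbb–Db–F), so this is second inversion.

second inversion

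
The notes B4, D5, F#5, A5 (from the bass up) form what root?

B

Reordering B, D, F#, A into stacked thirds gives B–D–F#–A; the bottom of that stack, B, is the root.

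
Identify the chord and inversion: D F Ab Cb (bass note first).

D diminished seventh, root position

The distinct note names are D, F, Ab, Cb. Stacked in thirds they read D–F–Ab–Cb, which is a diminished seventh chord on D.
With the root (D) in the bass, the chord is in root position (figured bass 7).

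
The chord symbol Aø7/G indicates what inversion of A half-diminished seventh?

Aø7/G means A half-diminished seventh with G in the bass. G is the seventh of A half-diminished seventh (A–C–Eb–G), so this is third inversion.

third inversion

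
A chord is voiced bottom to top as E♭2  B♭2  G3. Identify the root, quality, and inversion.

Eb major, root position

The distinct note names are Eb, Bb, G. Stacked in thirds they read Eb–G–Bb, which is a major triad on Eb.
The lowest note is Eb, the root of the chord, so this is root position (figured bass 5/3).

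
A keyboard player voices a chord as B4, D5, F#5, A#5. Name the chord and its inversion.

B minor-major seventh, root position

The distinct note names are B, D, F#, A#. Stacked in thirds they read B–D–F#–A#, which is a minor-major seventh chord on B.
The lowest note is B, the root of the chord, so this is root position (figured bass 7).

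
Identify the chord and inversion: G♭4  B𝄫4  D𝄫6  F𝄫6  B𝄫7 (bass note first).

Gb diminished seventh, root position

The distinct note names are Gb, Bbb, Dbb, Fbb. Stacked in thirds they read Gb–Bbb–Dbb–Fbb, which is a diminished seventh chord on Gb.
With the root (Gb) in the bass, the chord is in root position (figured bass 7).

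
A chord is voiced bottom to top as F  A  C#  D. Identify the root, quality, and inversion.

D minor-major seventh, first inversion

The distinct note names are F, A, C#, D. Stacked in thirds they read D–F–A–C#, which is a minor-major seventh chord on D.
F is the third of D minor-major seventh; third in the bass means first inversion (figured bass 6/5).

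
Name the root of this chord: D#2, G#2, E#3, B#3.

E#

D#, G#, E#, B# are the tones of an E# minor seventh chord (E#–G#–B#–D#), making E# the root.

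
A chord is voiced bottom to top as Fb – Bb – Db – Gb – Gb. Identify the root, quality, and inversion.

The pitch classes Fb, Bb, Db, Gb arrange in thirds as Gb–Bb–Db–Fb: a Gb dominant seventh chord.
With the seventh (Fb) in the bass, the chord is in third inversion (figured bass 4/2).

Gb dominant seventh, third inversion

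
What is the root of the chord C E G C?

The distinct letter names are C, E, G. Arranged as a stack of thirds they read C–E–G, so C is the root (a C major triad).

C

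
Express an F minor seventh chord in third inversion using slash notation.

Fm7/Eb

Third inversion of F minor seventh has the seventh (Eb) in the bass. As a slash chord: Fm7/Eb.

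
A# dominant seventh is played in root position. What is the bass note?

A#

A# dominant seventh is A#–C##–E#–G#. Root position places the root in the bass: A#.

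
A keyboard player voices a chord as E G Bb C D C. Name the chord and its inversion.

Reducing to letter names: E, G, Bb, C, D. These stack in thirds as C–E–G–Bb–D — a C dominant ninth chord.
The lowest note is E, the third of the chord, so this is first inversion.

C dominant ninth, first inversion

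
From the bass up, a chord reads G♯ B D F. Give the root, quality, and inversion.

G# diminished seventh, root position

The distinct note names are G#, B, D, F. Stacked in thirds they read G#–B–D–F, which is a diminished seventh chord on G#.
With the root (G#) in the bass, the chord is in root position (figured bass 7).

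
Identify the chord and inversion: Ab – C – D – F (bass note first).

D half-diminished seventh, second inversion

The distinct note names are Ab, C, D, F. Stacked in thirds they read D–F–Ab–C, which is a half-diminished seventh chord on D.
With the fifth (Ab) in the bass, the chord is in second inversion (figured bass 4/3).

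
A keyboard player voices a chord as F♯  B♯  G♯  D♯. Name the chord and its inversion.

G# dominant seventh, third inversion

The distinct note names are F#, B#, G#, D#. Stacked in thirds they read G#–B#–D#–F#, which is a dominant seventh chord on G#.
With the seventh (F#) in the bass, the chord is in third inversion (figured bass 4/2).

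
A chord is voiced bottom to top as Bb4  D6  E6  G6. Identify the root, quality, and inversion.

Reducing to letter names: Bb, D, E, G. These stack in thirds as E–G–Bb–D — an E half-diminished seventh chord.
The lowest note is Bb, the fifth of the chord, so this is second inversion (figured bass 4/3).

E half-diminished seventh, second inversion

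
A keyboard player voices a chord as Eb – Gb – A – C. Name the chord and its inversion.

The distinct note names are Eb, Gb, A, C. Stacked in thirds they read A–C–Eb–Gb, which is a diminished seventh chord on A.
With the fifth (Eb) in the bass, the chord is in second inversion (figured bass 4/3).

A diminished seventh, second inversion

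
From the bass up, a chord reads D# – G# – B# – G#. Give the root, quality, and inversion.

G# major, second inversion

The distinct note names are D#, G#, B#. Stacked in thirds they read G#–B#–D#, which is a major triad on G#.
With the fifth (D#) in the bass, the chord is in second inversion (figured bass 6/4).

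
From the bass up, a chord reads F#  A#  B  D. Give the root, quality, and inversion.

B minor-major seventh, second inversion

The pitch classes F#, A#, B, D arrange in thirds as B–D–F#–A#: a B minor-major seventh chord.
With the fifth (F#) in the bass, the chord is in second inversion (figured bass 4/3).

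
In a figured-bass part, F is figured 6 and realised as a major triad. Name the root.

The figures 6 mean the third of the chord is in the bass. If F is the third of a major triad, the root is Db (chord tones Db–F–Ab).

Db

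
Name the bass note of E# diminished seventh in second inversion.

B

E# diminished seventh is E#–G#–B–D. Second inversion places the fifth in the bass: B.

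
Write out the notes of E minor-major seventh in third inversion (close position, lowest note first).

E minor-major seventh is E–G–B–D#. Third inversion puts the seventh (D#) in the bass, with the remaining tones above: D#, E, G, B.

D#, E, G, B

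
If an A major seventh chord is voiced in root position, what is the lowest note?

In root position the root is lowest. For A major seventh (A–C#–E–G#) that is A.

A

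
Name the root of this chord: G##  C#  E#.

C#

The distinct letter names are G##, C#, E#. Arranged as a stack of thirds they read C#–E#–G##, so C# is the root (a C# augmented triad).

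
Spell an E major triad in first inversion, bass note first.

G#, B, E

E major is E–G#–B. First inversion puts the third (G#) in the bass, with the remaining tones above: G#, B, E.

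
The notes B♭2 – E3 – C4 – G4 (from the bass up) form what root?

C

The distinct letter names are Bb, E, C, G. Arranged as a stack of thirds they read C–E–G–Bb, so C is the root (a C dominant seventh chord).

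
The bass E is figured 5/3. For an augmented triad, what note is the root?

E

The figures 5/3 mean the root of the chord is in the bass. If E is the root of an augmented triad, the root is E (chord tones E–G#–B#).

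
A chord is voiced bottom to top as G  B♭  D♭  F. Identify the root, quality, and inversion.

The distinct note names are G, Bb, Db, F. Stacked in thirds they read G–Bb–Db–F, which is a half-diminished seventh chord on G.
G is the root of G half-diminished seventh; root in the bass means root position (figured bass 7).

G half-diminished seventh, root position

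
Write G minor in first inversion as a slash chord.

First inversion of G minor has the third (Bb) in the bass. As a slash chord: Gm/Bb.

Gm/Bb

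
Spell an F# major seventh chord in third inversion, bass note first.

F# major seventh is F#–A#–C#–E#. Third inversion puts the seventh (E#) in the bass, with the remaining tones above: E#, F#, A#, C#.

E#, F#, A#, C#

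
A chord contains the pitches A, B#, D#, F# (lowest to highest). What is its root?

B#

Reordering A, B#, D#, F# into stacked thirds gives B#–D#–F#–A; the bottom of that stack, B#, is the root.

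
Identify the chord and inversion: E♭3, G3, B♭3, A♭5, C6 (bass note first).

Ab major ninth, second inversion

The distinct note names are Eb, G, Bb, Ab, C. Stacked in thirds they read Ab–C–Eb–G–Bb, which is a major ninth chord on Ab.
With the fifth (Eb) in the bass, the chord is in second inversion.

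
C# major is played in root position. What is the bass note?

C#

In root position the root is lowest. For C# major (C#–E#–G#) that is C#.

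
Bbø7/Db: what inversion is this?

first inversion

Bbø7/Db means Bb half-diminished seventh with Db in the bass. Db is the third of Bb half-diminished seventh (Bb–Db–Fb–Ab), so this is first inversion.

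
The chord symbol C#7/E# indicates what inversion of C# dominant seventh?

C#7/E# means C# dominant seventh with E# in the bass. E# is the third of C# dominant seventh (C#–E#–G#–B), so this is first inversion.

first inversion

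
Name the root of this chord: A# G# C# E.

The distinct letter names are A#, G#, C#, E. Arranged as a stack of thirds they read A#–C#–E–G#, so A# is the root (an A# half-diminished seventh chord).

A#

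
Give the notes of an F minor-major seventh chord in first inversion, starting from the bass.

Spelling F minor-major seventh: F–Ab–C–E. In first inversion the third is bass, giving Ab, C, E, F from the bottom.

Ab, C, E, F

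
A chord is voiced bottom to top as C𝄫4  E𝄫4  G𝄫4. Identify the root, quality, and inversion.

Cbb major, root position

The distinct note names are Cbb, Ebb, Gbb. Stacked in thirds they read Cbb–Ebb–Gbb, which is a major triad on Cbb.
The lowest note is Cbb, the root of the chord, so this is root position (figured bass 5/3).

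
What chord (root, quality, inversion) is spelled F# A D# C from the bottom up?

D# diminished seventh, first inversion

The pitch classes F#, A, D#, C arrange in thirds as D#–F#–A–C: a D# diminished seventh chord.
With the third (F#) in the bass, the chord is in first inversion (figured bass 6/5).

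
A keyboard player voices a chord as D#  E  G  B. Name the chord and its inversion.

E minor-major seventh, third inversion

The pitch classes D#, E, G, B arrange in thirds as E–G–B–D#: an E minor-major seventh chord.
With the seventh (D#) in the bass, the chord is in third inversion (figured bass 4/2).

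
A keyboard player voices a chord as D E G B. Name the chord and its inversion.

E minor seventh, third inversion

The pitch classes D, E, G, B arrange in thirds as E–G–B–D: an E minor seventh chord.
D is the seventh of E minor seventh; seventh in the bass means third inversion (figured bass 4/2).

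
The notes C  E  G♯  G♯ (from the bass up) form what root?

C

Reordering C, E, G# into stacked thirds gives C–E–G#; the bottom of that stack, C, is the root.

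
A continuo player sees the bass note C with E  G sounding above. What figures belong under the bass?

The notes C, E, G stack in thirds as C–E–G — a C major triad. The bass C is the root, so this is root position: figured 5/3.

5/3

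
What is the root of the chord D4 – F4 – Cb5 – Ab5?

D

D, F, Cb, Ab are the tones of a D diminished seventh chord (D–F–Ab–Cb), making D the root.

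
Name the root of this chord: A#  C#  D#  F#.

D#

Reordering A#, C#, D#, F# into stacked thirds gives D#–F#–A#–C#; the bottom of that stack, D#, is the root.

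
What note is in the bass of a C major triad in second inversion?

In second inversion the fifth is lowest. For C major (C–E–G) that is G.

G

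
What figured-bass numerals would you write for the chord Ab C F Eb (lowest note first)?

The notes Ab, C, F, Eb stack in thirds as F–Ab–C–Eb — an F minor seventh chord. The bass Ab is the third, so this is first inversion: figured 6/5.

6/5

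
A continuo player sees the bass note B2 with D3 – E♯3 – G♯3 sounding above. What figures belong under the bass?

4/3

The notes B, D, E#, G# stack in thirds as E#–G#–B–D — an E# diminished seventh chord. The bass B is the fifth, so this is second inversion: figured 4/3.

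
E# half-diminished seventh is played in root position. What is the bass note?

The root of E# half-diminished seventh (E#–G#–B–D#) is E#; that is the bass in root position.

E#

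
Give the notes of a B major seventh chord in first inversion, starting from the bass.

Spelling B major seventh: B–D#–F#–A#. In first inversion the third is bass, giving D#, F#, A#, B from the bottom.

D#, F#, A#, B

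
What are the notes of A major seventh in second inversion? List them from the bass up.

E, G#, A, C#

A major seventh is A–C#–E–G#. Second inversion puts the fifth (E) in the bass, with the remaining tones above: E, G#, A, C#.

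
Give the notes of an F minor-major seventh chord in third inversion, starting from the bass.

F minor-major seventh is F–Ab–C–E. Third inversion puts the seventh (E) in the bass, with the remaining tones above: E, F, Ab, C.

E, F, Ab, C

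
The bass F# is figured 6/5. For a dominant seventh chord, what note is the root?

D

The figures 6/5 mean the third of the chord is in the bass. If F# is the third of a dominant seventh chord, the root is D (chord tones D–F#–A–C).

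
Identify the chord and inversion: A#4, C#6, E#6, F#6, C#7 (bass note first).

F# major seventh, first inversion

Reducing to letter names: A#, C#, E#, F#. These stack in thirds as F#–A#–C#–E# — an F# major seventh chord.
The lowest note is A#, the third of the chord, so this is first inversion (figured bass 6/5).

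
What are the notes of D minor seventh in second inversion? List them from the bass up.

The chord tones are D–F–A–C. With the fifth (A) lowest for second inversion: A, C, D, F.

A, C, D, F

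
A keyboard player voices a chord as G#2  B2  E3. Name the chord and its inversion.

E major, first inversion

The distinct note names are G#, B, E. Stacked in thirds they read E–G#–B, which is a major triad on E.
The lowest note is G#, the third of the chord, so this is first inversion (figured bass 6).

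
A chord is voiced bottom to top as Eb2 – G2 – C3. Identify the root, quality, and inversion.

C minor, first inversion

Reducing to letter names: Eb, G, C. These stack in thirds as C–Eb–G — a C minor triad.
With the third (Eb) in the bass, the chord is in first inversion (figured bass 6).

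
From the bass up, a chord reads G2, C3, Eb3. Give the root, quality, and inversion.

C minor, second inversion

The pitch classes G, C, Eb arrange in thirds as C–Eb–G: a C minor triad.
G is the fifth of C minor; fifth in the bass means second inversion (figured bass 6/4).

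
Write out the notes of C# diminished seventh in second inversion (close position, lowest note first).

Spelling C# diminished seventh: C#–E–G–Bb. In second inversion the fifth is bass, giving G, Bb, C#, E from the bottom.

G, Bb, C#, E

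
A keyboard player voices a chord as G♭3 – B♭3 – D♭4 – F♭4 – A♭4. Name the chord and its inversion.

Reducing to letter names: Gb, Bb, Db, Fb, Ab. These stack in thirds as Gb–Bb–Db–Fb–Ab — a Gb dominant ninth chord.
Gb is the root of Gb dominant ninth; root in the bass means root position.

Gb dominant ninth, root position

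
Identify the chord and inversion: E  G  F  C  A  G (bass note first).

The pitch classes E, G, F, C, A arrange in thirds as F–A–C–E–G: an F major ninth chord.
With the seventh (E) in the bass, the chord is in third inversion.

F major ninth, third inversion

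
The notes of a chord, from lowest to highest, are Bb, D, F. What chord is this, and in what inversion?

Reducing to letter names: Bb, D, F. These stack in thirds as Bb–D–F — a Bb major triad.
With the root (Bb) in the bass, the chord is in root position (figured bass 5/3).

Bb major, root position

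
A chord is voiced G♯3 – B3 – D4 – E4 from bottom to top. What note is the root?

E

Reordering G#, B, D, E into stacked thirds gives E–G#–B–D; the bottom of that stack, E, is the root.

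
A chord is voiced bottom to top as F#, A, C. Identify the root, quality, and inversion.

F# diminished, root position

Reducing to letter names: F#, A, C. These stack in thirds as F#–A–C — an F# diminished triad.
With the root (F#) in the bass, the chord is in root position (figured bass 5/3).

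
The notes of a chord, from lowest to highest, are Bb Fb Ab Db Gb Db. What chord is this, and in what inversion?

The pitch classes Bb, Fb, Ab, Db, Gb arrange in thirds as Gb–Bb–Db–Fb–Ab: a Gb dominant ninth chord.
The lowest note is Bb, the third of the chord, so this is first inversion.

Gb dominant ninth, first inversion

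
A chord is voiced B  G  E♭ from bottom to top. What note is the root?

Eb

B, G, Eb are the tones of an Eb augmented triad (Eb–G–B), making Eb the root.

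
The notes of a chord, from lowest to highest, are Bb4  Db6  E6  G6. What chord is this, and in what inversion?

E diminished seventh, second inversion

The distinct note names are Bb, Db, E, G. Stacked in thirds they read E–G–Bb–Db, which is a diminished seventh chord on E.
Bb is the fifth of E diminished seventh; fifth in the bass means second inversion (figured bass 4/3).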